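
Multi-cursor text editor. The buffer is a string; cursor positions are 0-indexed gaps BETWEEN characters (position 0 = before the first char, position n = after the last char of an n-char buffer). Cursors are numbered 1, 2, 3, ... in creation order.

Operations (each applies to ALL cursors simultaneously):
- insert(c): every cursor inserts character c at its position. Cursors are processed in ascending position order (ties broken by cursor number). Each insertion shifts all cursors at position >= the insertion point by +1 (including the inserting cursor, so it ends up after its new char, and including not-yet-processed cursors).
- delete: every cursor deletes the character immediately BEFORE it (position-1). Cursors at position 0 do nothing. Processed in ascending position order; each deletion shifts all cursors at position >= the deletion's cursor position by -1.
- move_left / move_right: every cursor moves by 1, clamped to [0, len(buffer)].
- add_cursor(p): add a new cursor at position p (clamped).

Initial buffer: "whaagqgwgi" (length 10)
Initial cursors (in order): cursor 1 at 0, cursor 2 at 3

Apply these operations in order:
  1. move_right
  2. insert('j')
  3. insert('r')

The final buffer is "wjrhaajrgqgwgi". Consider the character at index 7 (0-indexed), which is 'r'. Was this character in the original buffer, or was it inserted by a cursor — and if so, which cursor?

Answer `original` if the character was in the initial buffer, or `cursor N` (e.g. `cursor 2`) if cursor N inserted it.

Answer: cursor 2

Derivation:
After op 1 (move_right): buffer="whaagqgwgi" (len 10), cursors c1@1 c2@4, authorship ..........
After op 2 (insert('j')): buffer="wjhaajgqgwgi" (len 12), cursors c1@2 c2@6, authorship .1...2......
After op 3 (insert('r')): buffer="wjrhaajrgqgwgi" (len 14), cursors c1@3 c2@8, authorship .11...22......
Authorship (.=original, N=cursor N): . 1 1 . . . 2 2 . . . . . .
Index 7: author = 2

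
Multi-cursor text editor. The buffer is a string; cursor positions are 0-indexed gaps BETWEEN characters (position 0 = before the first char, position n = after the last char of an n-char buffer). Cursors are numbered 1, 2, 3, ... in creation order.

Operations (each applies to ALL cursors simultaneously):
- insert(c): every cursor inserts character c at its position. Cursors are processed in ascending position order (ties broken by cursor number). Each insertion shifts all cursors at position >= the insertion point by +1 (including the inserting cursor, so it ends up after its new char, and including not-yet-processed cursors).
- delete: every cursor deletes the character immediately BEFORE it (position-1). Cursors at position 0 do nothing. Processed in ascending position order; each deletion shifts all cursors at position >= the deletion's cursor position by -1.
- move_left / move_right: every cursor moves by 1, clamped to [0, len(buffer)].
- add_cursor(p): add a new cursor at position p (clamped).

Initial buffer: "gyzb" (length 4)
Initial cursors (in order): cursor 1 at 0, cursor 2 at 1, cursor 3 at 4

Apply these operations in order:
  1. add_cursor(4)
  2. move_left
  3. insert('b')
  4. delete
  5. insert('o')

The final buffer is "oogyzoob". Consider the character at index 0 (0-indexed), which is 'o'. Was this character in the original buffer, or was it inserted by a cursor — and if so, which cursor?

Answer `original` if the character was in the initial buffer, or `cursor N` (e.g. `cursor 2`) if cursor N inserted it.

After op 1 (add_cursor(4)): buffer="gyzb" (len 4), cursors c1@0 c2@1 c3@4 c4@4, authorship ....
After op 2 (move_left): buffer="gyzb" (len 4), cursors c1@0 c2@0 c3@3 c4@3, authorship ....
After op 3 (insert('b')): buffer="bbgyzbbb" (len 8), cursors c1@2 c2@2 c3@7 c4@7, authorship 12...34.
After op 4 (delete): buffer="gyzb" (len 4), cursors c1@0 c2@0 c3@3 c4@3, authorship ....
After op 5 (insert('o')): buffer="oogyzoob" (len 8), cursors c1@2 c2@2 c3@7 c4@7, authorship 12...34.
Authorship (.=original, N=cursor N): 1 2 . . . 3 4 .
Index 0: author = 1

Answer: cursor 1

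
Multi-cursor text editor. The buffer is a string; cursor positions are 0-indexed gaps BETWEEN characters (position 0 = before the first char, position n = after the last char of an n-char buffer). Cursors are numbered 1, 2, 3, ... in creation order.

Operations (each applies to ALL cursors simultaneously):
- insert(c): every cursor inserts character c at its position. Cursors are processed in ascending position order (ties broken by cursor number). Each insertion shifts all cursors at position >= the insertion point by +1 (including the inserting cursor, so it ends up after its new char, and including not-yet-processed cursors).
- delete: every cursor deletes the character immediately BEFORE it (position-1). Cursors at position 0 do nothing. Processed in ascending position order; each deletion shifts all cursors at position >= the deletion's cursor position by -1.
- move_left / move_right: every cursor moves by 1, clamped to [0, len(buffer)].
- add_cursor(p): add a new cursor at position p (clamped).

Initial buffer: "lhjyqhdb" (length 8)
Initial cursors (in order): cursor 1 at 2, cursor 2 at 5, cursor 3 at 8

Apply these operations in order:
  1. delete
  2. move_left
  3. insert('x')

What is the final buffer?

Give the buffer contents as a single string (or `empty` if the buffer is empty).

After op 1 (delete): buffer="ljyhd" (len 5), cursors c1@1 c2@3 c3@5, authorship .....
After op 2 (move_left): buffer="ljyhd" (len 5), cursors c1@0 c2@2 c3@4, authorship .....
After op 3 (insert('x')): buffer="xljxyhxd" (len 8), cursors c1@1 c2@4 c3@7, authorship 1..2..3.

Answer: xljxyhxd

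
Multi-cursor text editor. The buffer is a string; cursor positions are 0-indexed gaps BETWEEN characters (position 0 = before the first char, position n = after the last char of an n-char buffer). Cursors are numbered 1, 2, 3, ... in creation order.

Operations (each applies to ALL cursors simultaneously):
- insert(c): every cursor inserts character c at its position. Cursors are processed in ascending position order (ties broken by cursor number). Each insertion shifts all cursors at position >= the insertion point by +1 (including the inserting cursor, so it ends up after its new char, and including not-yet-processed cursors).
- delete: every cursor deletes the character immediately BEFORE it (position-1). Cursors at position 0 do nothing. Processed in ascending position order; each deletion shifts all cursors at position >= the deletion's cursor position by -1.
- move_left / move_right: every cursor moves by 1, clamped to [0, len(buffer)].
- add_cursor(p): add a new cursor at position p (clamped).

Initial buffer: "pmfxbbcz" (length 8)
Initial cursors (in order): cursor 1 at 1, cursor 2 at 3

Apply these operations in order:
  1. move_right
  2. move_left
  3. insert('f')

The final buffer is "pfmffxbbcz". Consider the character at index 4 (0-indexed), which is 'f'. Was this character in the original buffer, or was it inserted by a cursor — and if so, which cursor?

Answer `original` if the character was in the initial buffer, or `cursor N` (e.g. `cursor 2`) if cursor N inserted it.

After op 1 (move_right): buffer="pmfxbbcz" (len 8), cursors c1@2 c2@4, authorship ........
After op 2 (move_left): buffer="pmfxbbcz" (len 8), cursors c1@1 c2@3, authorship ........
After op 3 (insert('f')): buffer="pfmffxbbcz" (len 10), cursors c1@2 c2@5, authorship .1..2.....
Authorship (.=original, N=cursor N): . 1 . . 2 . . . . .
Index 4: author = 2

Answer: cursor 2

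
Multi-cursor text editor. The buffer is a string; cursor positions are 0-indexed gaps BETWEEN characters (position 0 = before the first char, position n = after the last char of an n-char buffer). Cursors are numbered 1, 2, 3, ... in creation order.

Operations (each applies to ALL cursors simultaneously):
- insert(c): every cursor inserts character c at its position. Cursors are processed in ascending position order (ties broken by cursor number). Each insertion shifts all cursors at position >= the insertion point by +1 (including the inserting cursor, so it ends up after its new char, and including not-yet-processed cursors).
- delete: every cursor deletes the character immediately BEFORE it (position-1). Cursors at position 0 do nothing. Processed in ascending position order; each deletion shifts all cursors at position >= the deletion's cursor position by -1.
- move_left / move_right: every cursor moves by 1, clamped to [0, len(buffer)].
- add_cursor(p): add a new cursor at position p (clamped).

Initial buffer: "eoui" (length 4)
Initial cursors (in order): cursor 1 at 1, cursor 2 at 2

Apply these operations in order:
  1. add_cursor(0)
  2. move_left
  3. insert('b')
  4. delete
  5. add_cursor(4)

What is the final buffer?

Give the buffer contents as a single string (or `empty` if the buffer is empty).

After op 1 (add_cursor(0)): buffer="eoui" (len 4), cursors c3@0 c1@1 c2@2, authorship ....
After op 2 (move_left): buffer="eoui" (len 4), cursors c1@0 c3@0 c2@1, authorship ....
After op 3 (insert('b')): buffer="bbeboui" (len 7), cursors c1@2 c3@2 c2@4, authorship 13.2...
After op 4 (delete): buffer="eoui" (len 4), cursors c1@0 c3@0 c2@1, authorship ....
After op 5 (add_cursor(4)): buffer="eoui" (len 4), cursors c1@0 c3@0 c2@1 c4@4, authorship ....

Answer: eoui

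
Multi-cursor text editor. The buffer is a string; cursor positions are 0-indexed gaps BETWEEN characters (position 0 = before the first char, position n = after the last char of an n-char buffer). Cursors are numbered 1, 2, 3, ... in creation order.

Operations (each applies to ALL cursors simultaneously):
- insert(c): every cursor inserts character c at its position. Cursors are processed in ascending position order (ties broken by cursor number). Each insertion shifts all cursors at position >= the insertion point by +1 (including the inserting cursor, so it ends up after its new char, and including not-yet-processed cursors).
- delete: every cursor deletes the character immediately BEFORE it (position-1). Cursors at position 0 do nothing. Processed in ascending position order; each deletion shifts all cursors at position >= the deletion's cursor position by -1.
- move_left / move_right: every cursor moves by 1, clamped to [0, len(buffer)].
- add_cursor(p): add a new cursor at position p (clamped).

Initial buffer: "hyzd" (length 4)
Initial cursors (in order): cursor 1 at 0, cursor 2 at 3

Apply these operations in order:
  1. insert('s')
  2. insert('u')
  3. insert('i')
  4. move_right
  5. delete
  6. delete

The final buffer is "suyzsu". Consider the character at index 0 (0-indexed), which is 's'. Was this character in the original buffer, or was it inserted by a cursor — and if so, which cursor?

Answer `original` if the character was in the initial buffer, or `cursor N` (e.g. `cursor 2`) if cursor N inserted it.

Answer: cursor 1

Derivation:
After op 1 (insert('s')): buffer="shyzsd" (len 6), cursors c1@1 c2@5, authorship 1...2.
After op 2 (insert('u')): buffer="suhyzsud" (len 8), cursors c1@2 c2@7, authorship 11...22.
After op 3 (insert('i')): buffer="suihyzsuid" (len 10), cursors c1@3 c2@9, authorship 111...222.
After op 4 (move_right): buffer="suihyzsuid" (len 10), cursors c1@4 c2@10, authorship 111...222.
After op 5 (delete): buffer="suiyzsui" (len 8), cursors c1@3 c2@8, authorship 111..222
After op 6 (delete): buffer="suyzsu" (len 6), cursors c1@2 c2@6, authorship 11..22
Authorship (.=original, N=cursor N): 1 1 . . 2 2
Index 0: author = 1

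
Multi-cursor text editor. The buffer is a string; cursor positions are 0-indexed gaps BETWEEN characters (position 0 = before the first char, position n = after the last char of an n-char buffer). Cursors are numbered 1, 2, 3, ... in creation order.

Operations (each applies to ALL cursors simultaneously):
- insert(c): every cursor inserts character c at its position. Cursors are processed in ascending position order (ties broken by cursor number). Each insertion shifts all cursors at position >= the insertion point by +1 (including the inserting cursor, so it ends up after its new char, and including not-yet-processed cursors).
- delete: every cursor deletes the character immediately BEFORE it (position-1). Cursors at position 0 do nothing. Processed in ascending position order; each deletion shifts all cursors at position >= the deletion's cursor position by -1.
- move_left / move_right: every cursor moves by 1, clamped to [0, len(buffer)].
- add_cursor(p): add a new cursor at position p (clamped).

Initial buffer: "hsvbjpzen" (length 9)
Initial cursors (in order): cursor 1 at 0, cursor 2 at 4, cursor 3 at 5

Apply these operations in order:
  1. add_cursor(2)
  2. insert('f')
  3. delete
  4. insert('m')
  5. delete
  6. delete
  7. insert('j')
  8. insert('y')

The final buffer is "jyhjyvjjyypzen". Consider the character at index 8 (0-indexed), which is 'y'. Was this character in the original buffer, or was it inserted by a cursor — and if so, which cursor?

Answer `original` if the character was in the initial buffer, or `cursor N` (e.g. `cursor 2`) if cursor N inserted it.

After op 1 (add_cursor(2)): buffer="hsvbjpzen" (len 9), cursors c1@0 c4@2 c2@4 c3@5, authorship .........
After op 2 (insert('f')): buffer="fhsfvbfjfpzen" (len 13), cursors c1@1 c4@4 c2@7 c3@9, authorship 1..4..2.3....
After op 3 (delete): buffer="hsvbjpzen" (len 9), cursors c1@0 c4@2 c2@4 c3@5, authorship .........
After op 4 (insert('m')): buffer="mhsmvbmjmpzen" (len 13), cursors c1@1 c4@4 c2@7 c3@9, authorship 1..4..2.3....
After op 5 (delete): buffer="hsvbjpzen" (len 9), cursors c1@0 c4@2 c2@4 c3@5, authorship .........
After op 6 (delete): buffer="hvpzen" (len 6), cursors c1@0 c4@1 c2@2 c3@2, authorship ......
After op 7 (insert('j')): buffer="jhjvjjpzen" (len 10), cursors c1@1 c4@3 c2@6 c3@6, authorship 1.4.23....
After op 8 (insert('y')): buffer="jyhjyvjjyypzen" (len 14), cursors c1@2 c4@5 c2@10 c3@10, authorship 11.44.2323....
Authorship (.=original, N=cursor N): 1 1 . 4 4 . 2 3 2 3 . . . .
Index 8: author = 2

Answer: cursor 2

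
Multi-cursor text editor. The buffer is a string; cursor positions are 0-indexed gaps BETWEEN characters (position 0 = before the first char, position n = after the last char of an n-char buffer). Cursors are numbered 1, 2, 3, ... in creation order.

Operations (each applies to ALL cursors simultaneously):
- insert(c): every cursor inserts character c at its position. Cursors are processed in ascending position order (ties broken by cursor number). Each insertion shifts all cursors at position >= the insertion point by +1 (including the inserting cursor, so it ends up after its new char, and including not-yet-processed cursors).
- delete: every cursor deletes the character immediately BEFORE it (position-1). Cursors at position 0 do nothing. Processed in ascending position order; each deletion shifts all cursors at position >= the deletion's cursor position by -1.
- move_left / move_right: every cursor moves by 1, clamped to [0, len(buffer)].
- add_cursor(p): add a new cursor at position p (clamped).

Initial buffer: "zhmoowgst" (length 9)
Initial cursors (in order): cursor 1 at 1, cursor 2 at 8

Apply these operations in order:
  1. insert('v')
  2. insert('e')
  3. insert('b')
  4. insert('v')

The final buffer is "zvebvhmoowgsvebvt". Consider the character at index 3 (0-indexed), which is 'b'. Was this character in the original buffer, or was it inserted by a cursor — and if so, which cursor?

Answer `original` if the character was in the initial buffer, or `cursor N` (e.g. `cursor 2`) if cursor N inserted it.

After op 1 (insert('v')): buffer="zvhmoowgsvt" (len 11), cursors c1@2 c2@10, authorship .1.......2.
After op 2 (insert('e')): buffer="zvehmoowgsvet" (len 13), cursors c1@3 c2@12, authorship .11.......22.
After op 3 (insert('b')): buffer="zvebhmoowgsvebt" (len 15), cursors c1@4 c2@14, authorship .111.......222.
After op 4 (insert('v')): buffer="zvebvhmoowgsvebvt" (len 17), cursors c1@5 c2@16, authorship .1111.......2222.
Authorship (.=original, N=cursor N): . 1 1 1 1 . . . . . . . 2 2 2 2 .
Index 3: author = 1

Answer: cursor 1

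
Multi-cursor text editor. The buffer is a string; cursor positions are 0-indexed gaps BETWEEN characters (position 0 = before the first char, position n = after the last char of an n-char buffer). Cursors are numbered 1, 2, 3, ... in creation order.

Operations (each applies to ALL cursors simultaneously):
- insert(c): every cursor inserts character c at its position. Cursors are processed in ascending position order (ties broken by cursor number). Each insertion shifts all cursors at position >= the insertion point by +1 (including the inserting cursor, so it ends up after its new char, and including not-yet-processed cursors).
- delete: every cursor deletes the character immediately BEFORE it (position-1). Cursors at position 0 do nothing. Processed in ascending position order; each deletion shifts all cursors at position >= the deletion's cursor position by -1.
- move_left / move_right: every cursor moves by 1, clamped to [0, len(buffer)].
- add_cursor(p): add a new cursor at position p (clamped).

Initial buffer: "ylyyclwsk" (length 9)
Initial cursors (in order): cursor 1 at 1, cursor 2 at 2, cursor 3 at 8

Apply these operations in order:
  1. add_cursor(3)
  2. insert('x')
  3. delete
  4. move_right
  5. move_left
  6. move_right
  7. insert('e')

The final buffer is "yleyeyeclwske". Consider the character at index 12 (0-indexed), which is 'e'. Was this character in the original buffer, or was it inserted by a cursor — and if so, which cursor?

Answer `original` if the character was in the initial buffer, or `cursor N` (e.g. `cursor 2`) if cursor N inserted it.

Answer: cursor 3

Derivation:
After op 1 (add_cursor(3)): buffer="ylyyclwsk" (len 9), cursors c1@1 c2@2 c4@3 c3@8, authorship .........
After op 2 (insert('x')): buffer="yxlxyxyclwsxk" (len 13), cursors c1@2 c2@4 c4@6 c3@12, authorship .1.2.4.....3.
After op 3 (delete): buffer="ylyyclwsk" (len 9), cursors c1@1 c2@2 c4@3 c3@8, authorship .........
After op 4 (move_right): buffer="ylyyclwsk" (len 9), cursors c1@2 c2@3 c4@4 c3@9, authorship .........
After op 5 (move_left): buffer="ylyyclwsk" (len 9), cursors c1@1 c2@2 c4@3 c3@8, authorship .........
After op 6 (move_right): buffer="ylyyclwsk" (len 9), cursors c1@2 c2@3 c4@4 c3@9, authorship .........
After op 7 (insert('e')): buffer="yleyeyeclwske" (len 13), cursors c1@3 c2@5 c4@7 c3@13, authorship ..1.2.4.....3
Authorship (.=original, N=cursor N): . . 1 . 2 . 4 . . . . . 3
Index 12: author = 3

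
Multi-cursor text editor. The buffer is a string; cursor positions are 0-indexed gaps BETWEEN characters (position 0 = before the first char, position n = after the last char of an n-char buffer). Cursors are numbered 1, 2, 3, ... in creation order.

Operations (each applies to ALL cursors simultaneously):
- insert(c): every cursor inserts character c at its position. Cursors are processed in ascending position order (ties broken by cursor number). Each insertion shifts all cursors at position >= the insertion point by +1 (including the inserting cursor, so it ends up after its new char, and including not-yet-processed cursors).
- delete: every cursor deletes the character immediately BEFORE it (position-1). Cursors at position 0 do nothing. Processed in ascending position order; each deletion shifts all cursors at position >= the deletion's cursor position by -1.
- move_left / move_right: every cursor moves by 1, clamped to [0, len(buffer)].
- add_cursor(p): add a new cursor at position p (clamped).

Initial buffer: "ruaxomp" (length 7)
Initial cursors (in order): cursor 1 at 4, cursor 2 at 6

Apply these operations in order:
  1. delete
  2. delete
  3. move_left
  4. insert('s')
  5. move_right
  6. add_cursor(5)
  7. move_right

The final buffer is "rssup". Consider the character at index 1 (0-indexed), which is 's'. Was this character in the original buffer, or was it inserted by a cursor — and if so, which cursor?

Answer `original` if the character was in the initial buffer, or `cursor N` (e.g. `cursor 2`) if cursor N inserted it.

Answer: cursor 1

Derivation:
After op 1 (delete): buffer="ruaop" (len 5), cursors c1@3 c2@4, authorship .....
After op 2 (delete): buffer="rup" (len 3), cursors c1@2 c2@2, authorship ...
After op 3 (move_left): buffer="rup" (len 3), cursors c1@1 c2@1, authorship ...
After op 4 (insert('s')): buffer="rssup" (len 5), cursors c1@3 c2@3, authorship .12..
After op 5 (move_right): buffer="rssup" (len 5), cursors c1@4 c2@4, authorship .12..
After op 6 (add_cursor(5)): buffer="rssup" (len 5), cursors c1@4 c2@4 c3@5, authorship .12..
After op 7 (move_right): buffer="rssup" (len 5), cursors c1@5 c2@5 c3@5, authorship .12..
Authorship (.=original, N=cursor N): . 1 2 . .
Index 1: author = 1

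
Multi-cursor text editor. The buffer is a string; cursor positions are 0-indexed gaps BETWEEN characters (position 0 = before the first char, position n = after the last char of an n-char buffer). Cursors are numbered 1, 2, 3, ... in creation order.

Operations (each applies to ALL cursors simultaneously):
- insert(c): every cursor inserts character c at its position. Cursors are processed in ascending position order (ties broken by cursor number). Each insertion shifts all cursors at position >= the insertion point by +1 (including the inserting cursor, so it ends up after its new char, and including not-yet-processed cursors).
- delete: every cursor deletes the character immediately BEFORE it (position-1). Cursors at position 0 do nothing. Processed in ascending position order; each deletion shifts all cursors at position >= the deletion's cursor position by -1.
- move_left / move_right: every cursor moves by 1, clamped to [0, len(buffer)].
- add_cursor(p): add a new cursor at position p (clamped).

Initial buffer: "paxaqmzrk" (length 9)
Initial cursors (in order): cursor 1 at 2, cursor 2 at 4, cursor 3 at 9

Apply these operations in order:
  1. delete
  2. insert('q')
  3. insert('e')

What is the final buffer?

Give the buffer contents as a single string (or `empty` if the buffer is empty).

After op 1 (delete): buffer="pxqmzr" (len 6), cursors c1@1 c2@2 c3@6, authorship ......
After op 2 (insert('q')): buffer="pqxqqmzrq" (len 9), cursors c1@2 c2@4 c3@9, authorship .1.2....3
After op 3 (insert('e')): buffer="pqexqeqmzrqe" (len 12), cursors c1@3 c2@6 c3@12, authorship .11.22....33

Answer: pqexqeqmzrqe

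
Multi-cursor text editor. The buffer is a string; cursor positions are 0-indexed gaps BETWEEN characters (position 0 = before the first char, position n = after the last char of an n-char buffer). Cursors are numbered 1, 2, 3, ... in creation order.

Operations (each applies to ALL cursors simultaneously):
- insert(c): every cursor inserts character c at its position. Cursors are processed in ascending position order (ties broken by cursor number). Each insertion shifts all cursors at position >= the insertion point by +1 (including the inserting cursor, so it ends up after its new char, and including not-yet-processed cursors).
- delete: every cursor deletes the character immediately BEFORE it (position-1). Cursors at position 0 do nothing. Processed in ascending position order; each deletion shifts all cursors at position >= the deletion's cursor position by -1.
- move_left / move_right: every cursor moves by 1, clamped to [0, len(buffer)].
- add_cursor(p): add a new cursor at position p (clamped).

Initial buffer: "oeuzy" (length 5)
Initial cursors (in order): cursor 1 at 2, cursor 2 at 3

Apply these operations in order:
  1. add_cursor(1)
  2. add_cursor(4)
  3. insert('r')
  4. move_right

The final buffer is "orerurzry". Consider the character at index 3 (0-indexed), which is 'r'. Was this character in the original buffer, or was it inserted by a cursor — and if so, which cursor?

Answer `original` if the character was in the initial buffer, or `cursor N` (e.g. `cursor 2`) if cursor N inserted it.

Answer: cursor 1

Derivation:
After op 1 (add_cursor(1)): buffer="oeuzy" (len 5), cursors c3@1 c1@2 c2@3, authorship .....
After op 2 (add_cursor(4)): buffer="oeuzy" (len 5), cursors c3@1 c1@2 c2@3 c4@4, authorship .....
After op 3 (insert('r')): buffer="orerurzry" (len 9), cursors c3@2 c1@4 c2@6 c4@8, authorship .3.1.2.4.
After op 4 (move_right): buffer="orerurzry" (len 9), cursors c3@3 c1@5 c2@7 c4@9, authorship .3.1.2.4.
Authorship (.=original, N=cursor N): . 3 . 1 . 2 . 4 .
Index 3: author = 1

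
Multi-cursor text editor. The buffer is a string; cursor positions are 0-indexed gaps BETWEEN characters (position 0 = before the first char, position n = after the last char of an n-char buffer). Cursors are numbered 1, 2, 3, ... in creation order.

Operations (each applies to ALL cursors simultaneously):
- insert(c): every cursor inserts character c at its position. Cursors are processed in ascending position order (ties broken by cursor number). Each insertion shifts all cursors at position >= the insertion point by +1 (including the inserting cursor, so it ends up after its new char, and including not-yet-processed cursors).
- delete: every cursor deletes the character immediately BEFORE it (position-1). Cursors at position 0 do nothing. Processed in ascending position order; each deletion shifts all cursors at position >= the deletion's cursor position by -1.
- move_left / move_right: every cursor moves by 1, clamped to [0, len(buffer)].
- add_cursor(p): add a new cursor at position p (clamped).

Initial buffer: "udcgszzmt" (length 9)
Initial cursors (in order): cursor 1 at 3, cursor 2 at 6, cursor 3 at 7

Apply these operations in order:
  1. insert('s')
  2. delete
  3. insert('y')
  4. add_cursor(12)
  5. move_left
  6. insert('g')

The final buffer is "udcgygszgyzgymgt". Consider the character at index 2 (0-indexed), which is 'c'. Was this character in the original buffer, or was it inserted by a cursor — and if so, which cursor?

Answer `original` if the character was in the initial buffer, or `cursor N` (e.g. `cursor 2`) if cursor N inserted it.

After op 1 (insert('s')): buffer="udcsgszszsmt" (len 12), cursors c1@4 c2@8 c3@10, authorship ...1...2.3..
After op 2 (delete): buffer="udcgszzmt" (len 9), cursors c1@3 c2@6 c3@7, authorship .........
After op 3 (insert('y')): buffer="udcygszyzymt" (len 12), cursors c1@4 c2@8 c3@10, authorship ...1...2.3..
After op 4 (add_cursor(12)): buffer="udcygszyzymt" (len 12), cursors c1@4 c2@8 c3@10 c4@12, authorship ...1...2.3..
After op 5 (move_left): buffer="udcygszyzymt" (len 12), cursors c1@3 c2@7 c3@9 c4@11, authorship ...1...2.3..
After op 6 (insert('g')): buffer="udcgygszgyzgymgt" (len 16), cursors c1@4 c2@9 c3@12 c4@15, authorship ...11...22.33.4.
Authorship (.=original, N=cursor N): . . . 1 1 . . . 2 2 . 3 3 . 4 .
Index 2: author = original

Answer: original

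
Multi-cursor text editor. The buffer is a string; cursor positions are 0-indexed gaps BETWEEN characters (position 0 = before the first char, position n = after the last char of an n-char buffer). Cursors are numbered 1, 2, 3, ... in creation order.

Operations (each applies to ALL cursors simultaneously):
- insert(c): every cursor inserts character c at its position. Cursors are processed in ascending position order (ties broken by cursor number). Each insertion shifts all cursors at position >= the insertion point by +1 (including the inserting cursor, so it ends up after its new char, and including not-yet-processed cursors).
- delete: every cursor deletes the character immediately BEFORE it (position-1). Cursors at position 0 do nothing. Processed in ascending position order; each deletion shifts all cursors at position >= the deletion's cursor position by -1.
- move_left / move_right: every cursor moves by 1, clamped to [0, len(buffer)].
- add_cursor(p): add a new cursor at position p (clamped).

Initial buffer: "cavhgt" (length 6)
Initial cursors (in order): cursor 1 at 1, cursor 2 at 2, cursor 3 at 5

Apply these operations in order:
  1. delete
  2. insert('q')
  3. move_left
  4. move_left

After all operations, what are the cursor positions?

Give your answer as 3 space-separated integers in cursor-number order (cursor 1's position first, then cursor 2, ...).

After op 1 (delete): buffer="vht" (len 3), cursors c1@0 c2@0 c3@2, authorship ...
After op 2 (insert('q')): buffer="qqvhqt" (len 6), cursors c1@2 c2@2 c3@5, authorship 12..3.
After op 3 (move_left): buffer="qqvhqt" (len 6), cursors c1@1 c2@1 c3@4, authorship 12..3.
After op 4 (move_left): buffer="qqvhqt" (len 6), cursors c1@0 c2@0 c3@3, authorship 12..3.

Answer: 0 0 3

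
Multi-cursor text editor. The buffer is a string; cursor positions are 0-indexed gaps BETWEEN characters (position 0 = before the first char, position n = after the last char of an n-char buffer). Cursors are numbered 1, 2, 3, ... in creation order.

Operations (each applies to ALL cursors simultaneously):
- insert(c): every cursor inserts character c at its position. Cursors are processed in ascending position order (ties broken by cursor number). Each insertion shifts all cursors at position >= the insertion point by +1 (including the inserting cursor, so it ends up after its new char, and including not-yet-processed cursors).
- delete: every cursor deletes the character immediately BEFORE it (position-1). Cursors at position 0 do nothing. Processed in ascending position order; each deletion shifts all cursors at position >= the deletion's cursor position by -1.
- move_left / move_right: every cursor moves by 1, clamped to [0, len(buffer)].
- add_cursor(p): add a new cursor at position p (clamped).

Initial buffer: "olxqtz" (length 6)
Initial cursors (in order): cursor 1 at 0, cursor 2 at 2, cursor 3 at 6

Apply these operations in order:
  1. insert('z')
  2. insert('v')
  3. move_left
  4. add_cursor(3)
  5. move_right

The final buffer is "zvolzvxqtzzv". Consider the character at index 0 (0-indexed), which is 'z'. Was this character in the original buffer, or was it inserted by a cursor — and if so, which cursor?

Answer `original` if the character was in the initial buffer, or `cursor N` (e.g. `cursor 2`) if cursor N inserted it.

Answer: cursor 1

Derivation:
After op 1 (insert('z')): buffer="zolzxqtzz" (len 9), cursors c1@1 c2@4 c3@9, authorship 1..2....3
After op 2 (insert('v')): buffer="zvolzvxqtzzv" (len 12), cursors c1@2 c2@6 c3@12, authorship 11..22....33
After op 3 (move_left): buffer="zvolzvxqtzzv" (len 12), cursors c1@1 c2@5 c3@11, authorship 11..22....33
After op 4 (add_cursor(3)): buffer="zvolzvxqtzzv" (len 12), cursors c1@1 c4@3 c2@5 c3@11, authorship 11..22....33
After op 5 (move_right): buffer="zvolzvxqtzzv" (len 12), cursors c1@2 c4@4 c2@6 c3@12, authorship 11..22....33
Authorship (.=original, N=cursor N): 1 1 . . 2 2 . . . . 3 3
Index 0: author = 1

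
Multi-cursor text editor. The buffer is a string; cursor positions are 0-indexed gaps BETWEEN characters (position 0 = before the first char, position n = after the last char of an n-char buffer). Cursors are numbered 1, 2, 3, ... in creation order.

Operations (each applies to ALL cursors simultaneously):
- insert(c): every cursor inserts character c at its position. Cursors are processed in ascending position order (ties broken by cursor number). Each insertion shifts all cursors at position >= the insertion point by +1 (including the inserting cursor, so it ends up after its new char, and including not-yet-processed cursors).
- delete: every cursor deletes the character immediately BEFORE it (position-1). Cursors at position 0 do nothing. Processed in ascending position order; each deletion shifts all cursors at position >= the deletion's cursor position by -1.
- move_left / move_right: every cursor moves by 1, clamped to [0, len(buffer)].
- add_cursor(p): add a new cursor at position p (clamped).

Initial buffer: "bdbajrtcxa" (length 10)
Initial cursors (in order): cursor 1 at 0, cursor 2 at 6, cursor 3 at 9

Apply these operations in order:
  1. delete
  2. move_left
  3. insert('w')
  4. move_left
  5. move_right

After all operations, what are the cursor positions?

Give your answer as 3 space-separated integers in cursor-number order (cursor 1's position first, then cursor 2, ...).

Answer: 1 6 9

Derivation:
After op 1 (delete): buffer="bdbajtca" (len 8), cursors c1@0 c2@5 c3@7, authorship ........
After op 2 (move_left): buffer="bdbajtca" (len 8), cursors c1@0 c2@4 c3@6, authorship ........
After op 3 (insert('w')): buffer="wbdbawjtwca" (len 11), cursors c1@1 c2@6 c3@9, authorship 1....2..3..
After op 4 (move_left): buffer="wbdbawjtwca" (len 11), cursors c1@0 c2@5 c3@8, authorship 1....2..3..
After op 5 (move_right): buffer="wbdbawjtwca" (len 11), cursors c1@1 c2@6 c3@9, authorship 1....2..3..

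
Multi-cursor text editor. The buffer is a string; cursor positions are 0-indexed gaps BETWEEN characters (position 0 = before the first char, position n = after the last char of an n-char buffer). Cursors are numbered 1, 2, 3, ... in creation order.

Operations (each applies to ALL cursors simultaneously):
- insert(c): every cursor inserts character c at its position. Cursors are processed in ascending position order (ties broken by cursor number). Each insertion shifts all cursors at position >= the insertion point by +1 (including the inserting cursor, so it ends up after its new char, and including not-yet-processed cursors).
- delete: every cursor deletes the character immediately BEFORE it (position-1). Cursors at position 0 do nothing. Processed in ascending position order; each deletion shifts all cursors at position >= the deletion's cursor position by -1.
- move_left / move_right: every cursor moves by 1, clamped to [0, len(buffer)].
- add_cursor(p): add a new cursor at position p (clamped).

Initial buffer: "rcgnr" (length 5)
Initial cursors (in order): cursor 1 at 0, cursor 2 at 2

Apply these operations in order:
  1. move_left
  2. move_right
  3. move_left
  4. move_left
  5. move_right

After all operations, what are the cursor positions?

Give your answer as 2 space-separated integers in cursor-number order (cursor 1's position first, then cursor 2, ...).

After op 1 (move_left): buffer="rcgnr" (len 5), cursors c1@0 c2@1, authorship .....
After op 2 (move_right): buffer="rcgnr" (len 5), cursors c1@1 c2@2, authorship .....
After op 3 (move_left): buffer="rcgnr" (len 5), cursors c1@0 c2@1, authorship .....
After op 4 (move_left): buffer="rcgnr" (len 5), cursors c1@0 c2@0, authorship .....
After op 5 (move_right): buffer="rcgnr" (len 5), cursors c1@1 c2@1, authorship .....

Answer: 1 1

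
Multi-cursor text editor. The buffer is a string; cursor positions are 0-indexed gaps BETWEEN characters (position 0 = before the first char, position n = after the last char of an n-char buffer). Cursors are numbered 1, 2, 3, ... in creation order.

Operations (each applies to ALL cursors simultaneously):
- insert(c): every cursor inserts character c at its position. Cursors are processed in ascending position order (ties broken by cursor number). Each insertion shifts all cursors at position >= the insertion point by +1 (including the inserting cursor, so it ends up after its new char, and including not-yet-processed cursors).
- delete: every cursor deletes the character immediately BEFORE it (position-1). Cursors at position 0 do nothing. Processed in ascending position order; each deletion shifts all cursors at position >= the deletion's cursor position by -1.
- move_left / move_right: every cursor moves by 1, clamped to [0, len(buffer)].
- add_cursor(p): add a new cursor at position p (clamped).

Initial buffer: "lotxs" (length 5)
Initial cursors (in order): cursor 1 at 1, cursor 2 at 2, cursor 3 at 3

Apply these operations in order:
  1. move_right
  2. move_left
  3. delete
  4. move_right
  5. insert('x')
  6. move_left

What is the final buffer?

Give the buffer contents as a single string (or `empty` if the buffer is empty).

After op 1 (move_right): buffer="lotxs" (len 5), cursors c1@2 c2@3 c3@4, authorship .....
After op 2 (move_left): buffer="lotxs" (len 5), cursors c1@1 c2@2 c3@3, authorship .....
After op 3 (delete): buffer="xs" (len 2), cursors c1@0 c2@0 c3@0, authorship ..
After op 4 (move_right): buffer="xs" (len 2), cursors c1@1 c2@1 c3@1, authorship ..
After op 5 (insert('x')): buffer="xxxxs" (len 5), cursors c1@4 c2@4 c3@4, authorship .123.
After op 6 (move_left): buffer="xxxxs" (len 5), cursors c1@3 c2@3 c3@3, authorship .123.

Answer: xxxxs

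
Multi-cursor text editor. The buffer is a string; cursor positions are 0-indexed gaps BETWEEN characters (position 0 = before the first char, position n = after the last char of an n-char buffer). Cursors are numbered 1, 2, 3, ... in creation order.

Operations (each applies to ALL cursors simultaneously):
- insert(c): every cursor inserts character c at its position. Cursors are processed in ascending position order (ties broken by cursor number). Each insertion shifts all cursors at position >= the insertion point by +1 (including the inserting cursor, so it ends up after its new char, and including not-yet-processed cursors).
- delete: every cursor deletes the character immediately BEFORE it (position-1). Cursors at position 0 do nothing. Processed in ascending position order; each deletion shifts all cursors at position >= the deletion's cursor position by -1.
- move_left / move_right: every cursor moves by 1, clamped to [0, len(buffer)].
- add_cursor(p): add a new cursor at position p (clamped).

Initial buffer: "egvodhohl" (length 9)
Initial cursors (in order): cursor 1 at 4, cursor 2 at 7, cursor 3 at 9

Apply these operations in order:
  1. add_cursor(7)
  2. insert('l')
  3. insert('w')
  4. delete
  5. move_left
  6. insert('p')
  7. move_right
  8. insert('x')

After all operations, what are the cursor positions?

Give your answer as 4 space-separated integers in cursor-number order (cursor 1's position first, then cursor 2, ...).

Answer: 7 16 21 16

Derivation:
After op 1 (add_cursor(7)): buffer="egvodhohl" (len 9), cursors c1@4 c2@7 c4@7 c3@9, authorship .........
After op 2 (insert('l')): buffer="egvoldhollhll" (len 13), cursors c1@5 c2@10 c4@10 c3@13, authorship ....1...24..3
After op 3 (insert('w')): buffer="egvolwdhollwwhllw" (len 17), cursors c1@6 c2@13 c4@13 c3@17, authorship ....11...2424..33
After op 4 (delete): buffer="egvoldhollhll" (len 13), cursors c1@5 c2@10 c4@10 c3@13, authorship ....1...24..3
After op 5 (move_left): buffer="egvoldhollhll" (len 13), cursors c1@4 c2@9 c4@9 c3@12, authorship ....1...24..3
After op 6 (insert('p')): buffer="egvopldholpplhlpl" (len 17), cursors c1@5 c2@12 c4@12 c3@16, authorship ....11...2244..33
After op 7 (move_right): buffer="egvopldholpplhlpl" (len 17), cursors c1@6 c2@13 c4@13 c3@17, authorship ....11...2244..33
After op 8 (insert('x')): buffer="egvoplxdholpplxxhlplx" (len 21), cursors c1@7 c2@16 c4@16 c3@21, authorship ....111...224424..333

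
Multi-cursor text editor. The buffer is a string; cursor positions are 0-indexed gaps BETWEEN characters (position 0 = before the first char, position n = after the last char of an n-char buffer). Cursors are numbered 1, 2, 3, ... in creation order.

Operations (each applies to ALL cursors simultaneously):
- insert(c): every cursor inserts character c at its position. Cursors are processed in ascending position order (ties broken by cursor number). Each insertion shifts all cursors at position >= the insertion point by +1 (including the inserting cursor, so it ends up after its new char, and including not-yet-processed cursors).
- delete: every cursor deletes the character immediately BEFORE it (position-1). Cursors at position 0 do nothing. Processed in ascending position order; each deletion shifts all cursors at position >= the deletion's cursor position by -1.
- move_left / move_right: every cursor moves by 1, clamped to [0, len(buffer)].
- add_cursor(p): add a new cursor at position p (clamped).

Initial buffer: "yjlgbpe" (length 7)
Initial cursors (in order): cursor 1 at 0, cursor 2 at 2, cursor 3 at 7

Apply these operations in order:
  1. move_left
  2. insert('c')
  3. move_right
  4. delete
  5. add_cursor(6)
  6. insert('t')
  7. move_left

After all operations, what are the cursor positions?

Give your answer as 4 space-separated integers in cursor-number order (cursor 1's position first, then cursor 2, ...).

After op 1 (move_left): buffer="yjlgbpe" (len 7), cursors c1@0 c2@1 c3@6, authorship .......
After op 2 (insert('c')): buffer="cycjlgbpce" (len 10), cursors c1@1 c2@3 c3@9, authorship 1.2.....3.
After op 3 (move_right): buffer="cycjlgbpce" (len 10), cursors c1@2 c2@4 c3@10, authorship 1.2.....3.
After op 4 (delete): buffer="cclgbpc" (len 7), cursors c1@1 c2@2 c3@7, authorship 12....3
After op 5 (add_cursor(6)): buffer="cclgbpc" (len 7), cursors c1@1 c2@2 c4@6 c3@7, authorship 12....3
After op 6 (insert('t')): buffer="ctctlgbptct" (len 11), cursors c1@2 c2@4 c4@9 c3@11, authorship 1122....433
After op 7 (move_left): buffer="ctctlgbptct" (len 11), cursors c1@1 c2@3 c4@8 c3@10, authorship 1122....433

Answer: 1 3 10 8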